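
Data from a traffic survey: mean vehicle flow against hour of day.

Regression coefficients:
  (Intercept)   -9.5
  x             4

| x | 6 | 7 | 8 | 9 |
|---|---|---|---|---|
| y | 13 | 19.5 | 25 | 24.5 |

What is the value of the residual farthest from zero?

x=6: ŷ = -9.5 + 4·6 = 14.5; e = 13 − 14.5 = -1.5
x=7: ŷ = -9.5 + 4·7 = 18.5; e = 19.5 − 18.5 = 1
x=8: ŷ = -9.5 + 4·8 = 22.5; e = 25 − 22.5 = 2.5
x=9: ŷ = -9.5 + 4·9 = 26.5; e = 24.5 − 26.5 = -2
Largest |e| is 2.5 at x = 8, residual 2.5.

e = 2.5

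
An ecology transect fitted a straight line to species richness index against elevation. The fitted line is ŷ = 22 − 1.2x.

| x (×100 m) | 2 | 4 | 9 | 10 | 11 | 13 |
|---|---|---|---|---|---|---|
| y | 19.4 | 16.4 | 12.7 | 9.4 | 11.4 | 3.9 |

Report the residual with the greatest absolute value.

e = 2.6

x=2: ŷ = 22 − 1.2·2 = 19.6; e = 19.4 − 19.6 = -0.2
x=4: ŷ = 22 − 1.2·4 = 17.2; e = 16.4 − 17.2 = -0.8
x=9: ŷ = 22 − 1.2·9 = 11.2; e = 12.7 − 11.2 = 1.5
x=10: ŷ = 22 − 1.2·10 = 10; e = 9.4 − 10 = -0.6
x=11: ŷ = 22 − 1.2·11 = 8.8; e = 11.4 − 8.8 = 2.6
x=13: ŷ = 22 − 1.2·13 = 6.4; e = 3.9 − 6.4 = -2.5
Largest |e| is 2.6 at x = 11, residual 2.6.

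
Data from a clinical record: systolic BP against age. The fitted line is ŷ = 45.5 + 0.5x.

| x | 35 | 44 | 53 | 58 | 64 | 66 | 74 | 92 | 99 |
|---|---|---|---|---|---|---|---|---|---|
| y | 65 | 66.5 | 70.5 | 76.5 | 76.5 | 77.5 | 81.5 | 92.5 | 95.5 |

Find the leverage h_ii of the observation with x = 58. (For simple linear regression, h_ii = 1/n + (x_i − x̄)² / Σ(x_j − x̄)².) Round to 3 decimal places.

x̄ = (35 + 44 + 53 + 58 + 64 + 66 + 74 + 92 + 99)/9 = 65
Σ(x − x̄)² = 900 + 441 + 144 + 49 + 1 + 1 + 81 + 729 + 1156 = 3502
h = 1/9 + (-7)²/3502 = 0.111111 + 0.013992 = 0.125

h = 0.125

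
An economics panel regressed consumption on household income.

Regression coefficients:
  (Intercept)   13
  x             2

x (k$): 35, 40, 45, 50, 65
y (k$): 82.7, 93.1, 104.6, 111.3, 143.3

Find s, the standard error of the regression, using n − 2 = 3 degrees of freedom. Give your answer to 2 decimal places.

x=35: ŷ = 13 + 2·35 = 83; r = 82.7 − 83 = -0.3
x=40: ŷ = 13 + 2·40 = 93; r = 93.1 − 93 = 0.1
x=45: ŷ = 13 + 2·45 = 103; r = 104.6 − 103 = 1.6
x=50: ŷ = 13 + 2·50 = 113; r = 111.3 − 113 = -1.7
x=65: ŷ = 13 + 2·65 = 143; r = 143.3 − 143 = 0.3
SSE = 0.09 + 0.01 + 2.56 + 2.89 + 0.09 = 5.64
s = √(5.64/3) = √1.88 ≈ 1.37

s = 1.37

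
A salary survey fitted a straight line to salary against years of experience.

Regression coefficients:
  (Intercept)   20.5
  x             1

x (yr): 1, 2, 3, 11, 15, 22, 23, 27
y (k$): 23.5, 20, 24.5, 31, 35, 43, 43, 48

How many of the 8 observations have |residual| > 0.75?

x=1: ŷ = 20.5 + 1 = 21.5; r = 23.5 − 21.5 = 2
x=2: ŷ = 20.5 + 2 = 22.5; r = 20 − 22.5 = -2.5
x=3: ŷ = 20.5 + 3 = 23.5; r = 24.5 − 23.5 = 1
x=11: ŷ = 20.5 + 11 = 31.5; r = 31 − 31.5 = -0.5
x=15: ŷ = 20.5 + 15 = 35.5; r = 35 − 35.5 = -0.5
x=22: ŷ = 20.5 + 22 = 42.5; r = 43 − 42.5 = 0.5
x=23: ŷ = 20.5 + 23 = 43.5; r = 43 − 43.5 = -0.5
x=27: ŷ = 20.5 + 27 = 47.5; r = 48 − 47.5 = 0.5
|r| > 0.75: x=1 (|r|=2), x=2 (|r|=2.5), x=3 (|r|=1) → 3

3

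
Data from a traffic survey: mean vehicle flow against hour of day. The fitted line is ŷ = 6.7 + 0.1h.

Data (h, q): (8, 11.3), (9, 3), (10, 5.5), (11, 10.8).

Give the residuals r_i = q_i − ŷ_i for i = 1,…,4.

h=8: ŷ = 6.7 + 0.1·8 = 7.5; r = 11.3 − 7.5 = 3.8
h=9: ŷ = 6.7 + 0.1·9 = 7.6; r = 3 − 7.6 = -4.6
h=10: ŷ = 6.7 + 0.1·10 = 7.7; r = 5.5 − 7.7 = -2.2
h=11: ŷ = 6.7 + 0.1·11 = 7.8; r = 10.8 − 7.8 = 3

3.8, -4.6, -2.2, 3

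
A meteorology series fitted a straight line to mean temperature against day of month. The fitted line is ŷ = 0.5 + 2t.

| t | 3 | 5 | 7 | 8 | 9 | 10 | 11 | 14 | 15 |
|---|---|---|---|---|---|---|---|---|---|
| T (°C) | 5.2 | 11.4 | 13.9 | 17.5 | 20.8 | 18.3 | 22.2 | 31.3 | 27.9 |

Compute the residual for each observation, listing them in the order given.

-1.3, 0.9, -0.6, 1, 2.3, -2.2, -0.3, 2.8, -2.6

t=3: ŷ = 0.5 + 2·3 = 6.5; e = 5.2 − 6.5 = -1.3
t=5: ŷ = 0.5 + 2·5 = 10.5; e = 11.4 − 10.5 = 0.9
t=7: ŷ = 0.5 + 2·7 = 14.5; e = 13.9 − 14.5 = -0.6
t=8: ŷ = 0.5 + 2·8 = 16.5; e = 17.5 − 16.5 = 1
t=9: ŷ = 0.5 + 2·9 = 18.5; e = 20.8 − 18.5 = 2.3
t=10: ŷ = 0.5 + 2·10 = 20.5; e = 18.3 − 20.5 = -2.2
t=11: ŷ = 0.5 + 2·11 = 22.5; e = 22.2 − 22.5 = -0.3
t=14: ŷ = 0.5 + 2·14 = 28.5; e = 31.3 − 28.5 = 2.8
t=15: ŷ = 0.5 + 2·15 = 30.5; e = 27.9 − 30.5 = -2.6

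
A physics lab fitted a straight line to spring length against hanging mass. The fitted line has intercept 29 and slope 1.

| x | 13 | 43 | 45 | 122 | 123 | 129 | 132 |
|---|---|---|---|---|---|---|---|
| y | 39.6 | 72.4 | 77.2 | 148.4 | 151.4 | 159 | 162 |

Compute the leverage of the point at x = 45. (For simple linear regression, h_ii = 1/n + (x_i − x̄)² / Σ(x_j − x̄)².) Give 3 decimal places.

h = 0.255

x̄ = (13 + 43 + 45 + 122 + 123 + 129 + 132)/7 = 86.7143
Σ(x − x̄)² = 5433.8 + 1910.94 + 1740.08 + 1245.08 + 1316.65 + 1788.08 + 2050.8 = 15485.4
h = 1/7 + (-41.7143)²/15485.4 = 0.142857 + 0.112369 = 0.255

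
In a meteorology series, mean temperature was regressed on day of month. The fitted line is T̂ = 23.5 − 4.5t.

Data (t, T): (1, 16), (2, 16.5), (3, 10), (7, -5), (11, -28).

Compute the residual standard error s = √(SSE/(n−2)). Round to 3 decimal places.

t=1: T̂ = 23.5 − 4.5·1 = 19; e = 16 − 19 = -3
t=2: T̂ = 23.5 − 4.5·2 = 14.5; e = 16.5 − 14.5 = 2
t=3: T̂ = 23.5 − 4.5·3 = 10; e = 10 − 10 = 0
t=7: T̂ = 23.5 − 4.5·7 = -8; e = -5 − (-8) = 3
t=11: T̂ = 23.5 − 4.5·11 = -26; e = -28 − (-26) = -2
SSE = 9 + 4 + 0 + 9 + 4 = 26
s = √(26/3) = √8.66667 ≈ 2.944

s = 2.944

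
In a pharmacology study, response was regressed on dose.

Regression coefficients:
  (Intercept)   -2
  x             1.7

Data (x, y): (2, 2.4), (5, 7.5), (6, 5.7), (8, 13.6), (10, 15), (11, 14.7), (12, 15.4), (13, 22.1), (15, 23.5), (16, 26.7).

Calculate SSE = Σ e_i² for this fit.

SSE = 31.5

x=2: ŷ = -2 + 1.7·2 = 1.4; e = 2.4 − 1.4 = 1
x=5: ŷ = -2 + 1.7·5 = 6.5; e = 7.5 − 6.5 = 1
x=6: ŷ = -2 + 1.7·6 = 8.2; e = 5.7 − 8.2 = -2.5
x=8: ŷ = -2 + 1.7·8 = 11.6; e = 13.6 − 11.6 = 2
x=10: ŷ = -2 + 1.7·10 = 15; e = 15 − 15 = 0
x=11: ŷ = -2 + 1.7·11 = 16.7; e = 14.7 − 16.7 = -2
x=12: ŷ = -2 + 1.7·12 = 18.4; e = 15.4 − 18.4 = -3
x=13: ŷ = -2 + 1.7·13 = 20.1; e = 22.1 − 20.1 = 2
x=15: ŷ = -2 + 1.7·15 = 23.5; e = 23.5 − 23.5 = 0
x=16: ŷ = -2 + 1.7·16 = 25.2; e = 26.7 − 25.2 = 1.5
SSE = 1 + 1 + 6.25 + 4 + 0 + 4 + 9 + 4 + 0 + 2.25 = 31.5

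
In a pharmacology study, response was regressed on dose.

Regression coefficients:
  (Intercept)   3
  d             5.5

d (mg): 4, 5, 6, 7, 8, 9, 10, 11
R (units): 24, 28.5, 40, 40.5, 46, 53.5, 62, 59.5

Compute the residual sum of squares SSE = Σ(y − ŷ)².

SSE = 56

d=4: R̂ = 3 + 5.5·4 = 25; e = 24 − 25 = -1
d=5: R̂ = 3 + 5.5·5 = 30.5; e = 28.5 − 30.5 = -2
d=6: R̂ = 3 + 5.5·6 = 36; e = 40 − 36 = 4
d=7: R̂ = 3 + 5.5·7 = 41.5; e = 40.5 − 41.5 = -1
d=8: R̂ = 3 + 5.5·8 = 47; e = 46 − 47 = -1
d=9: R̂ = 3 + 5.5·9 = 52.5; e = 53.5 − 52.5 = 1
d=10: R̂ = 3 + 5.5·10 = 58; e = 62 − 58 = 4
d=11: R̂ = 3 + 5.5·11 = 63.5; e = 59.5 − 63.5 = -4
SSE = 1 + 4 + 16 + 1 + 1 + 1 + 16 + 16 = 56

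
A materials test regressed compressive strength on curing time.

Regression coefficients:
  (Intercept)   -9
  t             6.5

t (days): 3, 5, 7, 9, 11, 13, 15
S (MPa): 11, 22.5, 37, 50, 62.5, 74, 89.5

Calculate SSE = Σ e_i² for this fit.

t=3: Ŝ = -9 + 6.5·3 = 10.5; e = 11 − 10.5 = 0.5
t=5: Ŝ = -9 + 6.5·5 = 23.5; e = 22.5 − 23.5 = -1
t=7: Ŝ = -9 + 6.5·7 = 36.5; e = 37 − 36.5 = 0.5
t=9: Ŝ = -9 + 6.5·9 = 49.5; e = 50 − 49.5 = 0.5
t=11: Ŝ = -9 + 6.5·11 = 62.5; e = 62.5 − 62.5 = 0
t=13: Ŝ = -9 + 6.5·13 = 75.5; e = 74 − 75.5 = -1.5
t=15: Ŝ = -9 + 6.5·15 = 88.5; e = 89.5 − 88.5 = 1
SSE = 0.25 + 1 + 0.25 + 0.25 + 0 + 2.25 + 1 = 5

SSE = 5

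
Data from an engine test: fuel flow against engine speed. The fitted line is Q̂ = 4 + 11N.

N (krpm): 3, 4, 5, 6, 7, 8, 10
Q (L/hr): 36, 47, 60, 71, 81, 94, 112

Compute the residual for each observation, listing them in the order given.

-1, -1, 1, 1, 0, 2, -2

N=3: Q̂ = 4 + 11·3 = 37; r = 36 − 37 = -1
N=4: Q̂ = 4 + 11·4 = 48; r = 47 − 48 = -1
N=5: Q̂ = 4 + 11·5 = 59; r = 60 − 59 = 1
N=6: Q̂ = 4 + 11·6 = 70; r = 71 − 70 = 1
N=7: Q̂ = 4 + 11·7 = 81; r = 81 − 81 = 0
N=8: Q̂ = 4 + 11·8 = 92; r = 94 − 92 = 2
N=10: Q̂ = 4 + 11·10 = 114; r = 112 − 114 = -2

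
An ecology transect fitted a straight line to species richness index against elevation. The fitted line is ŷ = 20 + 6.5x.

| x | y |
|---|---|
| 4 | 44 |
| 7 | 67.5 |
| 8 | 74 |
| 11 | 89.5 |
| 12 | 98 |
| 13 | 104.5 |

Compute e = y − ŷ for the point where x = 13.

e = 0

ŷ = 20 + 6.5·13 = 104.5
e = 104.5 − 104.5 = 0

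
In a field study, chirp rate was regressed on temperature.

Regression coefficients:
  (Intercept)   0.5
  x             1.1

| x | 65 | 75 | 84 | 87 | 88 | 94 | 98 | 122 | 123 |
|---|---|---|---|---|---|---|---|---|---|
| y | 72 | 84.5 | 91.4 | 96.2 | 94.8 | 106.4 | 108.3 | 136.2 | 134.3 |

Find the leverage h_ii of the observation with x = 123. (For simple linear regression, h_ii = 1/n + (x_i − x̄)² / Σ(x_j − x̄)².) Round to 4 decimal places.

x̄ = (65 + 75 + 84 + 87 + 88 + 94 + 98 + 122 + 123)/9 = 92.8889
Σ(x − x̄)² = 777.79 + 320.012 + 79.0123 + 34.679 + 23.9012 + 1.23457 + 26.1235 + 847.457 + 906.679 = 3016.89
h = 1/9 + (30.1111)²/3016.89 = 0.111111 + 0.300534 = 0.4116

h = 0.4116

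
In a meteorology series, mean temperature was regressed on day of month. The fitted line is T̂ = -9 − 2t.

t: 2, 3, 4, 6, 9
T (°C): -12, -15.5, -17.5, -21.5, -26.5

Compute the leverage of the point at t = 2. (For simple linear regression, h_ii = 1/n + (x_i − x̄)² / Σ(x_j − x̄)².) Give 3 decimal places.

h = 0.455

t̄ = (2 + 3 + 4 + 6 + 9)/5 = 4.8
Σ(t − t̄)² = 7.84 + 3.24 + 0.64 + 1.44 + 17.64 = 30.8
h = 1/5 + (-2.8)²/30.8 = 0.2 + 0.254545 = 0.455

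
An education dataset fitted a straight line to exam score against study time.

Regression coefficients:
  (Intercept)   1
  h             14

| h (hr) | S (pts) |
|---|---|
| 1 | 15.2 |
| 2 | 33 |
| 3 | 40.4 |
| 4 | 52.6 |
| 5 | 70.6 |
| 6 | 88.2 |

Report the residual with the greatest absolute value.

h=1: Ŝ = 1 + 14·1 = 15; e = 15.2 − 15 = 0.2
h=2: Ŝ = 1 + 14·2 = 29; e = 33 − 29 = 4
h=3: Ŝ = 1 + 14·3 = 43; e = 40.4 − 43 = -2.6
h=4: Ŝ = 1 + 14·4 = 57; e = 52.6 − 57 = -4.4
h=5: Ŝ = 1 + 14·5 = 71; e = 70.6 − 71 = -0.4
h=6: Ŝ = 1 + 14·6 = 85; e = 88.2 − 85 = 3.2
Largest |e| is 4.4 at h = 4, residual -4.4.

e = -4.4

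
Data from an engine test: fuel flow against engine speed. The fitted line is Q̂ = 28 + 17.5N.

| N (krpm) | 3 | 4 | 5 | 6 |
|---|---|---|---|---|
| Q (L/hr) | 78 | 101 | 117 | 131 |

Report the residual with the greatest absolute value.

e = 3

N=3: Q̂ = 28 + 17.5·3 = 80.5; e = 78 − 80.5 = -2.5
N=4: Q̂ = 28 + 17.5·4 = 98; e = 101 − 98 = 3
N=5: Q̂ = 28 + 17.5·5 = 115.5; e = 117 − 115.5 = 1.5
N=6: Q̂ = 28 + 17.5·6 = 133; e = 131 − 133 = -2
Largest |e| is 3 at N = 4, residual 3.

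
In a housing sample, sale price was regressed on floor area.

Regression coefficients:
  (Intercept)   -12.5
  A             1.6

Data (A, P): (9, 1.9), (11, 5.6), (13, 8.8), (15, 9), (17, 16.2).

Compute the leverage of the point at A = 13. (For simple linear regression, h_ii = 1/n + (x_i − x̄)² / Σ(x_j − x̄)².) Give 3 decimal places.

h = 0.200

Ā = (9 + 11 + 13 + 15 + 17)/5 = 13
Σ(A − Ā)² = 16 + 4 + 0 + 4 + 16 = 40
h = 1/5 + (0)²/40 = 0.2 + 0 = 0.200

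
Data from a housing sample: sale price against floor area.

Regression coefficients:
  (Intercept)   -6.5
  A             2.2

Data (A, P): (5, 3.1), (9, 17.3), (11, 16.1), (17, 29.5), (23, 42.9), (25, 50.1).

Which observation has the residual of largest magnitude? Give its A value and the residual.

A = 9, e = 4

A=5: P̂ = -6.5 + 2.2·5 = 4.5; e = 3.1 − 4.5 = -1.4
A=9: P̂ = -6.5 + 2.2·9 = 13.3; e = 17.3 − 13.3 = 4
A=11: P̂ = -6.5 + 2.2·11 = 17.7; e = 16.1 − 17.7 = -1.6
A=17: P̂ = -6.5 + 2.2·17 = 30.9; e = 29.5 − 30.9 = -1.4
A=23: P̂ = -6.5 + 2.2·23 = 44.1; e = 42.9 − 44.1 = -1.2
A=25: P̂ = -6.5 + 2.2·25 = 48.5; e = 50.1 − 48.5 = 1.6
Largest |e| is 4 at A = 9, residual 4.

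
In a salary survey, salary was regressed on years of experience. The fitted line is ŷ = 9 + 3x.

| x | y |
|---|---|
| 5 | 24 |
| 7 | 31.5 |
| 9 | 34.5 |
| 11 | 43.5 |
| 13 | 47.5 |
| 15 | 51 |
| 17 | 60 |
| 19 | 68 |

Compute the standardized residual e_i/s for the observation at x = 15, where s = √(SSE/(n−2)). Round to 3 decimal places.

-1.643

x=5: ŷ = 9 + 3·5 = 24; e = 24 − 24 = 0
x=7: ŷ = 9 + 3·7 = 30; e = 31.5 − 30 = 1.5
x=9: ŷ = 9 + 3·9 = 36; e = 34.5 − 36 = -1.5
x=11: ŷ = 9 + 3·11 = 42; e = 43.5 − 42 = 1.5
x=13: ŷ = 9 + 3·13 = 48; e = 47.5 − 48 = -0.5
x=15: ŷ = 9 + 3·15 = 54; e = 51 − 54 = -3
x=17: ŷ = 9 + 3·17 = 60; e = 60 − 60 = 0
x=19: ŷ = 9 + 3·19 = 66; e = 68 − 66 = 2
SSE = 0 + 2.25 + 2.25 + 2.25 + 0.25 + 9 + 0 + 4 = 20
s = √(20/6) = 1.82574
e/s = -3 / 1.82574 = -1.643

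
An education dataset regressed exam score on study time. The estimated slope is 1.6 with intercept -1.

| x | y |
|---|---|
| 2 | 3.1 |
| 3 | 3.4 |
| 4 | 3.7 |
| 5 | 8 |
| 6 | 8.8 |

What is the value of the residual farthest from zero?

x=2: ŷ = -1 + 1.6·2 = 2.2; e = 3.1 − 2.2 = 0.9
x=3: ŷ = -1 + 1.6·3 = 3.8; e = 3.4 − 3.8 = -0.4
x=4: ŷ = -1 + 1.6·4 = 5.4; e = 3.7 − 5.4 = -1.7
x=5: ŷ = -1 + 1.6·5 = 7; e = 8 − 7 = 1
x=6: ŷ = -1 + 1.6·6 = 8.6; e = 8.8 − 8.6 = 0.2
Largest |e| is 1.7 at x = 4, residual -1.7.

e = -1.7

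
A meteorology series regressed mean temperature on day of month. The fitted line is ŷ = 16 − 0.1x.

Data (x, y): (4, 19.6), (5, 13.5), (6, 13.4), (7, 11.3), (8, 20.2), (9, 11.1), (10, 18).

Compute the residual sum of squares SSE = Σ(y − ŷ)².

SSE = 90

x=4: ŷ = 16 − 0.1·4 = 15.6; r = 19.6 − 15.6 = 4
x=5: ŷ = 16 − 0.1·5 = 15.5; r = 13.5 − 15.5 = -2
x=6: ŷ = 16 − 0.1·6 = 15.4; r = 13.4 − 15.4 = -2
x=7: ŷ = 16 − 0.1·7 = 15.3; r = 11.3 − 15.3 = -4
x=8: ŷ = 16 − 0.1·8 = 15.2; r = 20.2 − 15.2 = 5
x=9: ŷ = 16 − 0.1·9 = 15.1; r = 11.1 − 15.1 = -4
x=10: ŷ = 16 − 0.1·10 = 15; r = 18 − 15 = 3
SSE = 16 + 4 + 4 + 16 + 25 + 16 + 9 = 90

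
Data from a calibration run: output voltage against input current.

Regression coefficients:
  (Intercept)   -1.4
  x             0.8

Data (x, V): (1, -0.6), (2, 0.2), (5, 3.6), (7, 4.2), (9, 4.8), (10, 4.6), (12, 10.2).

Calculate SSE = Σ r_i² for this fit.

x=1: ŷ = -1.4 + 0.8·1 = -0.6; r = -0.6 − (-0.6) = 0
x=2: ŷ = -1.4 + 0.8·2 = 0.2; r = 0.2 − 0.2 = 0
x=5: ŷ = -1.4 + 0.8·5 = 2.6; r = 3.6 − 2.6 = 1
x=7: ŷ = -1.4 + 0.8·7 = 4.2; r = 4.2 − 4.2 = 0
x=9: ŷ = -1.4 + 0.8·9 = 5.8; r = 4.8 − 5.8 = -1
x=10: ŷ = -1.4 + 0.8·10 = 6.6; r = 4.6 − 6.6 = -2
x=12: ŷ = -1.4 + 0.8·12 = 8.2; r = 10.2 − 8.2 = 2
SSE = 0 + 0 + 1 + 0 + 1 + 4 + 4 = 10

SSE = 10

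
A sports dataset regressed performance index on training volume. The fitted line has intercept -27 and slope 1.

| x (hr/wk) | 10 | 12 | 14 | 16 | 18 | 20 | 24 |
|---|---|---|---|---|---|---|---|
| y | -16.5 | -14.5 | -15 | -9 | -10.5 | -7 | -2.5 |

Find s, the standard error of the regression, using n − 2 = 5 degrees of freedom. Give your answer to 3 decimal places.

s = 1.483

x=10: ŷ = -27 + 10 = -17; r = -16.5 − (-17) = 0.5
x=12: ŷ = -27 + 12 = -15; r = -14.5 − (-15) = 0.5
x=14: ŷ = -27 + 14 = -13; r = -15 − (-13) = -2
x=16: ŷ = -27 + 16 = -11; r = -9 − (-11) = 2
x=18: ŷ = -27 + 18 = -9; r = -10.5 − (-9) = -1.5
x=20: ŷ = -27 + 20 = -7; r = -7 − (-7) = 0
x=24: ŷ = -27 + 24 = -3; r = -2.5 − (-3) = 0.5
SSE = 0.25 + 0.25 + 4 + 4 + 2.25 + 0 + 0.25 = 11
s = √(11/5) = √2.2 ≈ 1.483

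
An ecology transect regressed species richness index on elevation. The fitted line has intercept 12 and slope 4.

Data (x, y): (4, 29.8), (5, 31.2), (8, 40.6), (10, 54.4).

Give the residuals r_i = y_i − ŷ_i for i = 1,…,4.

1.8, -0.8, -3.4, 2.4

x=4: ŷ = 12 + 4·4 = 28; r = 29.8 − 28 = 1.8
x=5: ŷ = 12 + 4·5 = 32; r = 31.2 − 32 = -0.8
x=8: ŷ = 12 + 4·8 = 44; r = 40.6 − 44 = -3.4
x=10: ŷ = 12 + 4·10 = 52; r = 54.4 − 52 = 2.4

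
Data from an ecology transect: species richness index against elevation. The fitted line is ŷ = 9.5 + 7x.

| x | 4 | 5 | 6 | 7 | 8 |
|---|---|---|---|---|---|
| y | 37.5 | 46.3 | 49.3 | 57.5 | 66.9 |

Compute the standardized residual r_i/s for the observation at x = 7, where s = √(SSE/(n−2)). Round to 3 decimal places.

-0.521

x=4: ŷ = 9.5 + 7·4 = 37.5; r = 37.5 − 37.5 = 0
x=5: ŷ = 9.5 + 7·5 = 44.5; r = 46.3 − 44.5 = 1.8
x=6: ŷ = 9.5 + 7·6 = 51.5; r = 49.3 − 51.5 = -2.2
x=7: ŷ = 9.5 + 7·7 = 58.5; r = 57.5 − 58.5 = -1
x=8: ŷ = 9.5 + 7·8 = 65.5; r = 66.9 − 65.5 = 1.4
SSE = 0 + 3.24 + 4.84 + 1 + 1.96 = 11.04
s = √(11.04/3) = 1.91833
r/s = -1 / 1.91833 = -0.521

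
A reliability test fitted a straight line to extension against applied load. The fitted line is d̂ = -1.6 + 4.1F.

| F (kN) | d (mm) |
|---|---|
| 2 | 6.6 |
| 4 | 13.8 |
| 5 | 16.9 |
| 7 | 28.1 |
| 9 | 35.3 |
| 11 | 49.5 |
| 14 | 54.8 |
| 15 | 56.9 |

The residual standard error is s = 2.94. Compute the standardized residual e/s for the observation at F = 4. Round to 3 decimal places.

-0.340

d̂ = -1.6 + 4.1·4 = 14.8
e = 13.8 − 14.8 = -1
e/s = -1 / 2.94 = -0.340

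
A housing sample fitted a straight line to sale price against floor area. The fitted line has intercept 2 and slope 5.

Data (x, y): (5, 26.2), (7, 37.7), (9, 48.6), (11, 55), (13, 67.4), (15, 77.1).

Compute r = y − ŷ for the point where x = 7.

ŷ = 2 + 5·7 = 37
r = 37.7 − 37 = 0.7

r = 0.7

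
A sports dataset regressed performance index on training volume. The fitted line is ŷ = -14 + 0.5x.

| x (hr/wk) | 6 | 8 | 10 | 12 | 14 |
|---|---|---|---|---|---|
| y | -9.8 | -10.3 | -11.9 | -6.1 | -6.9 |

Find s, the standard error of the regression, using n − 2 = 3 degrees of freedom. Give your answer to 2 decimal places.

s = 2.13

x=6: ŷ = -14 + 0.5·6 = -11; e = -9.8 − (-11) = 1.2
x=8: ŷ = -14 + 0.5·8 = -10; e = -10.3 − (-10) = -0.3
x=10: ŷ = -14 + 0.5·10 = -9; e = -11.9 − (-9) = -2.9
x=12: ŷ = -14 + 0.5·12 = -8; e = -6.1 − (-8) = 1.9
x=14: ŷ = -14 + 0.5·14 = -7; e = -6.9 − (-7) = 0.1
SSE = 1.44 + 0.09 + 8.41 + 3.61 + 0.01 = 13.56
s = √(13.56/3) = √4.52 ≈ 2.13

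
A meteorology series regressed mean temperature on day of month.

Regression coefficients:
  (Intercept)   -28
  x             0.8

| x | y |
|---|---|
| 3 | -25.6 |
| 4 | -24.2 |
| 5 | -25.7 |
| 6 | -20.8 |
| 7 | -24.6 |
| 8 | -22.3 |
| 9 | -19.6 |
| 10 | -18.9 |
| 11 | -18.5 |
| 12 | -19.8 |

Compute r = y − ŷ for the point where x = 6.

ŷ = -28 + 0.8·6 = -23.2
r = -20.8 − (-23.2) = 2.4

r = 2.4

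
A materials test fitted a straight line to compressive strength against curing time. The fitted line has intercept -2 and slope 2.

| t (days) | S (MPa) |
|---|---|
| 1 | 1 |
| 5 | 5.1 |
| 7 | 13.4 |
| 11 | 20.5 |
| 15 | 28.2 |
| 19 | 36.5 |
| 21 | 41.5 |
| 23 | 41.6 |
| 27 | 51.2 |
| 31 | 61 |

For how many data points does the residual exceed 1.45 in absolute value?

3

t=1: Ŝ = -2 + 2·1 = 0; e = 1 − 0 = 1
t=5: Ŝ = -2 + 2·5 = 8; e = 5.1 − 8 = -2.9
t=7: Ŝ = -2 + 2·7 = 12; e = 13.4 − 12 = 1.4
t=11: Ŝ = -2 + 2·11 = 20; e = 20.5 − 20 = 0.5
t=15: Ŝ = -2 + 2·15 = 28; e = 28.2 − 28 = 0.2
t=19: Ŝ = -2 + 2·19 = 36; e = 36.5 − 36 = 0.5
t=21: Ŝ = -2 + 2·21 = 40; e = 41.5 − 40 = 1.5
t=23: Ŝ = -2 + 2·23 = 44; e = 41.6 − 44 = -2.4
t=27: Ŝ = -2 + 2·27 = 52; e = 51.2 − 52 = -0.8
t=31: Ŝ = -2 + 2·31 = 60; e = 61 − 60 = 1
|e| > 1.45: t=5 (|e|=2.9), t=21 (|e|=1.5), t=23 (|e|=2.4) → 3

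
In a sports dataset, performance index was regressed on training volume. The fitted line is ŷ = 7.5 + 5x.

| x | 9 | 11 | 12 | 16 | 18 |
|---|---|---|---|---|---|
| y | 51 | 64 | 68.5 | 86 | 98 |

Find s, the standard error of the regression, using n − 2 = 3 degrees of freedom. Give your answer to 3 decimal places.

s = 1.633

x=9: ŷ = 7.5 + 5·9 = 52.5; r = 51 − 52.5 = -1.5
x=11: ŷ = 7.5 + 5·11 = 62.5; r = 64 − 62.5 = 1.5
x=12: ŷ = 7.5 + 5·12 = 67.5; r = 68.5 − 67.5 = 1
x=16: ŷ = 7.5 + 5·16 = 87.5; r = 86 − 87.5 = -1.5
x=18: ŷ = 7.5 + 5·18 = 97.5; r = 98 − 97.5 = 0.5
SSE = 2.25 + 2.25 + 1 + 2.25 + 0.25 = 8
s = √(8/3) = √2.66667 ≈ 1.633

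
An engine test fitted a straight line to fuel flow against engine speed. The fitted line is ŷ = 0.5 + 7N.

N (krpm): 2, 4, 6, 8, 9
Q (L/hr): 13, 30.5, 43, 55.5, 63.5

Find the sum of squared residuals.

N=2: ŷ = 0.5 + 7·2 = 14.5; e = 13 − 14.5 = -1.5
N=4: ŷ = 0.5 + 7·4 = 28.5; e = 30.5 − 28.5 = 2
N=6: ŷ = 0.5 + 7·6 = 42.5; e = 43 − 42.5 = 0.5
N=8: ŷ = 0.5 + 7·8 = 56.5; e = 55.5 − 56.5 = -1
N=9: ŷ = 0.5 + 7·9 = 63.5; e = 63.5 − 63.5 = 0
SSE = 2.25 + 4 + 0.25 + 1 + 0 = 7.5

SSE = 7.5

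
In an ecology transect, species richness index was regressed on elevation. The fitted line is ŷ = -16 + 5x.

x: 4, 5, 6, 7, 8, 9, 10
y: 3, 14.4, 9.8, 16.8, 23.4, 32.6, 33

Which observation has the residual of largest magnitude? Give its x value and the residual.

x = 5, e = 5.4

x=4: ŷ = -16 + 5·4 = 4; e = 3 − 4 = -1
x=5: ŷ = -16 + 5·5 = 9; e = 14.4 − 9 = 5.4
x=6: ŷ = -16 + 5·6 = 14; e = 9.8 − 14 = -4.2
x=7: ŷ = -16 + 5·7 = 19; e = 16.8 − 19 = -2.2
x=8: ŷ = -16 + 5·8 = 24; e = 23.4 − 24 = -0.6
x=9: ŷ = -16 + 5·9 = 29; e = 32.6 − 29 = 3.6
x=10: ŷ = -16 + 5·10 = 34; e = 33 − 34 = -1
Largest |e| is 5.4 at x = 5, residual 5.4.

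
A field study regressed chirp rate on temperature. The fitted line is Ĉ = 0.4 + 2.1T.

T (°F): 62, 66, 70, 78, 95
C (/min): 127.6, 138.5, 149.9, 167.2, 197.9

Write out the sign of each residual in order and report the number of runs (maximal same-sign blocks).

T=62: Ĉ = 0.4 + 2.1·62 = 130.6; e = 127.6 − 130.6 = -3
T=66: Ĉ = 0.4 + 2.1·66 = 139; e = 138.5 − 139 = -0.5
T=70: Ĉ = 0.4 + 2.1·70 = 147.4; e = 149.9 − 147.4 = 2.5
T=78: Ĉ = 0.4 + 2.1·78 = 164.2; e = 167.2 − 164.2 = 3
T=95: Ĉ = 0.4 + 2.1·95 = 199.9; e = 197.9 − 199.9 = -2
Signs: − − + + −
Runs: −×2, +×2, −×1 → 3

3 runs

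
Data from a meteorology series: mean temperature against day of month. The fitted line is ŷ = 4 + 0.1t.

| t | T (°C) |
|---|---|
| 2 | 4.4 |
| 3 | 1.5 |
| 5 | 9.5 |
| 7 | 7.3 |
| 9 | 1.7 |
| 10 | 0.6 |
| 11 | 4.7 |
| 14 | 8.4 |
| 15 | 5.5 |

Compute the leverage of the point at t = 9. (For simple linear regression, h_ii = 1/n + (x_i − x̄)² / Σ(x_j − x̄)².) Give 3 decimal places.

t̄ = (2 + 3 + 5 + 7 + 9 + 10 + 11 + 14 + 15)/9 = 8.44444
Σ(t − t̄)² = 41.5309 + 29.642 + 11.8642 + 2.08642 + 0.308642 + 2.41975 + 6.53086 + 30.8642 + 42.9753 = 168.222
h = 1/9 + (0.555556)²/168.222 = 0.111111 + 0.00183473 = 0.113

h = 0.113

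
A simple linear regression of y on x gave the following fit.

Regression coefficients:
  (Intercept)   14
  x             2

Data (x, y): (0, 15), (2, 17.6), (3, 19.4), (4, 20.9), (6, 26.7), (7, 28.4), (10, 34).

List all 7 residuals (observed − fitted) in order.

x=0: ŷ = 14 + 2·0 = 14; e = 15 − 14 = 1
x=2: ŷ = 14 + 2·2 = 18; e = 17.6 − 18 = -0.4
x=3: ŷ = 14 + 2·3 = 20; e = 19.4 − 20 = -0.6
x=4: ŷ = 14 + 2·4 = 22; e = 20.9 − 22 = -1.1
x=6: ŷ = 14 + 2·6 = 26; e = 26.7 − 26 = 0.7
x=7: ŷ = 14 + 2·7 = 28; e = 28.4 − 28 = 0.4
x=10: ŷ = 14 + 2·10 = 34; e = 34 − 34 = 0

1, -0.4, -0.6, -1.1, 0.7, 0.4, 0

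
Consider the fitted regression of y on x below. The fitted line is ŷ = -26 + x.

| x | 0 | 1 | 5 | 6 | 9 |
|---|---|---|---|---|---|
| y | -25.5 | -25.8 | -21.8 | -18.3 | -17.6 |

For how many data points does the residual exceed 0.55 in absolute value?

4

x=0: ŷ = -26 + 0 = -26; e = -25.5 − (-26) = 0.5
x=1: ŷ = -26 + 1 = -25; e = -25.8 − (-25) = -0.8
x=5: ŷ = -26 + 5 = -21; e = -21.8 − (-21) = -0.8
x=6: ŷ = -26 + 6 = -20; e = -18.3 − (-20) = 1.7
x=9: ŷ = -26 + 9 = -17; e = -17.6 − (-17) = -0.6
|e| > 0.55: x=1 (|e|=0.8), x=5 (|e|=0.8), x=6 (|e|=1.7), x=9 (|e|=0.6) → 4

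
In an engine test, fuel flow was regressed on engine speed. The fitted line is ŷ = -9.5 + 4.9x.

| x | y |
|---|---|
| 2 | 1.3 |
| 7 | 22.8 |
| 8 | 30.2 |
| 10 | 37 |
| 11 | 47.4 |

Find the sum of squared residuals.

x=2: ŷ = -9.5 + 4.9·2 = 0.3; e = 1.3 − 0.3 = 1
x=7: ŷ = -9.5 + 4.9·7 = 24.8; e = 22.8 − 24.8 = -2
x=8: ŷ = -9.5 + 4.9·8 = 29.7; e = 30.2 − 29.7 = 0.5
x=10: ŷ = -9.5 + 4.9·10 = 39.5; e = 37 − 39.5 = -2.5
x=11: ŷ = -9.5 + 4.9·11 = 44.4; e = 47.4 − 44.4 = 3
SSE = 1 + 4 + 0.25 + 6.25 + 9 = 20.5

SSE = 20.5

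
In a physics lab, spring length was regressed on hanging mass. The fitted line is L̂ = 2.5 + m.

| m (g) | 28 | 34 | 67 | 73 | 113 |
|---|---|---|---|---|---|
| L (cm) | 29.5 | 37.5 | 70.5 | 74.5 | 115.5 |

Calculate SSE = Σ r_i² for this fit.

m=28: L̂ = 2.5 + 28 = 30.5; r = 29.5 − 30.5 = -1
m=34: L̂ = 2.5 + 34 = 36.5; r = 37.5 − 36.5 = 1
m=67: L̂ = 2.5 + 67 = 69.5; r = 70.5 − 69.5 = 1
m=73: L̂ = 2.5 + 73 = 75.5; r = 74.5 − 75.5 = -1
m=113: L̂ = 2.5 + 113 = 115.5; r = 115.5 − 115.5 = 0
SSE = 1 + 1 + 1 + 1 + 0 = 4

SSE = 4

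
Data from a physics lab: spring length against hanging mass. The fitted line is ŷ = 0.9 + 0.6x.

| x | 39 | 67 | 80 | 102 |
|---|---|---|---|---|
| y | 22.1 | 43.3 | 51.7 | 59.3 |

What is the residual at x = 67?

e = 2.2

ŷ = 0.9 + 0.6·67 = 41.1
e = 43.3 − 41.1 = 2.2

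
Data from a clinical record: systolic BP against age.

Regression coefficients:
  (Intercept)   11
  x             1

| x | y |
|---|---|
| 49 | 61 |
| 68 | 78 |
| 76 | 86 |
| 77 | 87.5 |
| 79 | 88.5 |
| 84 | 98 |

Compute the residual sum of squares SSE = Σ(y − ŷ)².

SSE = 14.5

x=49: ŷ = 11 + 49 = 60; r = 61 − 60 = 1
x=68: ŷ = 11 + 68 = 79; r = 78 − 79 = -1
x=76: ŷ = 11 + 76 = 87; r = 86 − 87 = -1
x=77: ŷ = 11 + 77 = 88; r = 87.5 − 88 = -0.5
x=79: ŷ = 11 + 79 = 90; r = 88.5 − 90 = -1.5
x=84: ŷ = 11 + 84 = 95; r = 98 − 95 = 3
SSE = 1 + 1 + 1 + 0.25 + 2.25 + 9 = 14.5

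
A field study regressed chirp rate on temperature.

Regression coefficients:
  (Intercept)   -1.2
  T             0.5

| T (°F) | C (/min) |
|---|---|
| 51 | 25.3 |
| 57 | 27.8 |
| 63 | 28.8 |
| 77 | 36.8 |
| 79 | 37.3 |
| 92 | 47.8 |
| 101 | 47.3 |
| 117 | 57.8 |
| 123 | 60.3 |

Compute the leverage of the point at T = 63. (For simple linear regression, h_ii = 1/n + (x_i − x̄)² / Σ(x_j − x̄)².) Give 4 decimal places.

h = 0.1980

T̄ = (51 + 57 + 63 + 77 + 79 + 92 + 101 + 117 + 123)/9 = 84.4444
Σ(T − T̄)² = 1118.53 + 753.198 + 459.864 + 55.4198 + 29.642 + 57.0864 + 274.086 + 1059.86 + 1486.53 = 5294.22
h = 1/9 + (-21.4444)²/5294.22 = 0.111111 + 0.0868615 = 0.1980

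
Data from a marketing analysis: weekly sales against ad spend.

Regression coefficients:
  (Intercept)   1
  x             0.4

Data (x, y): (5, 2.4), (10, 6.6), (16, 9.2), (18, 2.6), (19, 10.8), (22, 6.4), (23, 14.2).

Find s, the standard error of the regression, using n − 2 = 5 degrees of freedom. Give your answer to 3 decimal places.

x=5: ŷ = 1 + 0.4·5 = 3; e = 2.4 − 3 = -0.6
x=10: ŷ = 1 + 0.4·10 = 5; e = 6.6 − 5 = 1.6
x=16: ŷ = 1 + 0.4·16 = 7.4; e = 9.2 − 7.4 = 1.8
x=18: ŷ = 1 + 0.4·18 = 8.2; e = 2.6 − 8.2 = -5.6
x=19: ŷ = 1 + 0.4·19 = 8.6; e = 10.8 − 8.6 = 2.2
x=22: ŷ = 1 + 0.4·22 = 9.8; e = 6.4 − 9.8 = -3.4
x=23: ŷ = 1 + 0.4·23 = 10.2; e = 14.2 − 10.2 = 4
SSE = 0.36 + 2.56 + 3.24 + 31.36 + 4.84 + 11.56 + 16 = 69.92
s = √(69.92/5) = √13.984 ≈ 3.740

s = 3.740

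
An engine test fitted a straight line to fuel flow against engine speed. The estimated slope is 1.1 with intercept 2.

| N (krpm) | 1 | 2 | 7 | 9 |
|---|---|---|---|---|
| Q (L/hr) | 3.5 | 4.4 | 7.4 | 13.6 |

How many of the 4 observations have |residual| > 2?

N=1: Q̂ = 2 + 1.1·1 = 3.1; e = 3.5 − 3.1 = 0.4
N=2: Q̂ = 2 + 1.1·2 = 4.2; e = 4.4 − 4.2 = 0.2
N=7: Q̂ = 2 + 1.1·7 = 9.7; e = 7.4 − 9.7 = -2.3
N=9: Q̂ = 2 + 1.1·9 = 11.9; e = 13.6 − 11.9 = 1.7
|e| > 2: N=7 (|e|=2.3) → 1

1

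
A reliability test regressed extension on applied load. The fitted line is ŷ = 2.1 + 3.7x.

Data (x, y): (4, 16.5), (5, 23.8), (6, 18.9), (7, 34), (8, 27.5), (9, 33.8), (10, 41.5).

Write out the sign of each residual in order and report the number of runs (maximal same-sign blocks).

6 runs

x=4: ŷ = 2.1 + 3.7·4 = 16.9; e = 16.5 − 16.9 = -0.4
x=5: ŷ = 2.1 + 3.7·5 = 20.6; e = 23.8 − 20.6 = 3.2
x=6: ŷ = 2.1 + 3.7·6 = 24.3; e = 18.9 − 24.3 = -5.4
x=7: ŷ = 2.1 + 3.7·7 = 28; e = 34 − 28 = 6
x=8: ŷ = 2.1 + 3.7·8 = 31.7; e = 27.5 − 31.7 = -4.2
x=9: ŷ = 2.1 + 3.7·9 = 35.4; e = 33.8 − 35.4 = -1.6
x=10: ŷ = 2.1 + 3.7·10 = 39.1; e = 41.5 − 39.1 = 2.4
Signs: − + − + − − +
Runs: −×1, +×1, −×1, +×1, −×2, +×1 → 6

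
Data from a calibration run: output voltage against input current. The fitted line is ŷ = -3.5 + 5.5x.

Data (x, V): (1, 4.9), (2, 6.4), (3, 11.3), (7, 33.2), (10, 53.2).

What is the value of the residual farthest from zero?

e = 2.9

x=1: ŷ = -3.5 + 5.5·1 = 2; e = 4.9 − 2 = 2.9
x=2: ŷ = -3.5 + 5.5·2 = 7.5; e = 6.4 − 7.5 = -1.1
x=3: ŷ = -3.5 + 5.5·3 = 13; e = 11.3 − 13 = -1.7
x=7: ŷ = -3.5 + 5.5·7 = 35; e = 33.2 − 35 = -1.8
x=10: ŷ = -3.5 + 5.5·10 = 51.5; e = 53.2 − 51.5 = 1.7
Largest |e| is 2.9 at x = 1, residual 2.9.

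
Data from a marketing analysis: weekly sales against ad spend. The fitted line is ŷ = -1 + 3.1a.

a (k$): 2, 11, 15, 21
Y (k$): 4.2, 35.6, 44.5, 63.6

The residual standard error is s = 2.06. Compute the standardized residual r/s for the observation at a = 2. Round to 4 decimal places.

ŷ = -1 + 3.1·2 = 5.2
r = 4.2 − 5.2 = -1
r/s = -1 / 2.06 = -0.4854

-0.4854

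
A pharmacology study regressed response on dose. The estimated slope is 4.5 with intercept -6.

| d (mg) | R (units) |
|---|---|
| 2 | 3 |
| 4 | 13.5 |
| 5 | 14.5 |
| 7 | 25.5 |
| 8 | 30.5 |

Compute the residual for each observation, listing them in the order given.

d=2: ŷ = -6 + 4.5·2 = 3; e = 3 − 3 = 0
d=4: ŷ = -6 + 4.5·4 = 12; e = 13.5 − 12 = 1.5
d=5: ŷ = -6 + 4.5·5 = 16.5; e = 14.5 − 16.5 = -2
d=7: ŷ = -6 + 4.5·7 = 25.5; e = 25.5 − 25.5 = 0
d=8: ŷ = -6 + 4.5·8 = 30; e = 30.5 − 30 = 0.5

0, 1.5, -2, 0, 0.5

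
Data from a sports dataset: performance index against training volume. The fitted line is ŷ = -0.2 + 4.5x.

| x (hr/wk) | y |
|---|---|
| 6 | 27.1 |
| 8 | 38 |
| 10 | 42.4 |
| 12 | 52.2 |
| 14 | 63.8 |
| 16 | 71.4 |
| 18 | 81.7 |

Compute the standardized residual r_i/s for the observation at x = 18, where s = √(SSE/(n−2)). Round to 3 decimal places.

0.516

x=6: ŷ = -0.2 + 4.5·6 = 26.8; r = 27.1 − 26.8 = 0.3
x=8: ŷ = -0.2 + 4.5·8 = 35.8; r = 38 − 35.8 = 2.2
x=10: ŷ = -0.2 + 4.5·10 = 44.8; r = 42.4 − 44.8 = -2.4
x=12: ŷ = -0.2 + 4.5·12 = 53.8; r = 52.2 − 53.8 = -1.6
x=14: ŷ = -0.2 + 4.5·14 = 62.8; r = 63.8 − 62.8 = 1
x=16: ŷ = -0.2 + 4.5·16 = 71.8; r = 71.4 − 71.8 = -0.4
x=18: ŷ = -0.2 + 4.5·18 = 80.8; r = 81.7 − 80.8 = 0.9
SSE = 0.09 + 4.84 + 5.76 + 2.56 + 1 + 0.16 + 0.81 = 15.22
s = √(15.22/5) = 1.74471
r/s = 0.9 / 1.74471 = 0.516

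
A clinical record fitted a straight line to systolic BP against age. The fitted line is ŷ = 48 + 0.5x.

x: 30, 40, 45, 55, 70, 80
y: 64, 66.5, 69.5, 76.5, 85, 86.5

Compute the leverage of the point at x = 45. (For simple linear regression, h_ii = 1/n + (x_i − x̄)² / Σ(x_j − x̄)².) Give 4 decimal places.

h = 0.2056

x̄ = (30 + 40 + 45 + 55 + 70 + 80)/6 = 53.3333
Σ(x − x̄)² = 544.444 + 177.778 + 69.4444 + 2.77778 + 277.778 + 711.111 = 1783.33
h = 1/6 + (-8.33333)²/1783.33 = 0.166667 + 0.0389408 = 0.2056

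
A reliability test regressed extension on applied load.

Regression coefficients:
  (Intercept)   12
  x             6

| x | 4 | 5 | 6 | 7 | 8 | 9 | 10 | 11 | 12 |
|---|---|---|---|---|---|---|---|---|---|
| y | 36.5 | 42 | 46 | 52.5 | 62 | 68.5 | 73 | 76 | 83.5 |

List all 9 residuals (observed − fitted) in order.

0.5, 0, -2, -1.5, 2, 2.5, 1, -2, -0.5

x=4: ŷ = 12 + 6·4 = 36; e = 36.5 − 36 = 0.5
x=5: ŷ = 12 + 6·5 = 42; e = 42 − 42 = 0
x=6: ŷ = 12 + 6·6 = 48; e = 46 − 48 = -2
x=7: ŷ = 12 + 6·7 = 54; e = 52.5 − 54 = -1.5
x=8: ŷ = 12 + 6·8 = 60; e = 62 − 60 = 2
x=9: ŷ = 12 + 6·9 = 66; e = 68.5 − 66 = 2.5
x=10: ŷ = 12 + 6·10 = 72; e = 73 − 72 = 1
x=11: ŷ = 12 + 6·11 = 78; e = 76 − 78 = -2
x=12: ŷ = 12 + 6·12 = 84; e = 83.5 − 84 = -0.5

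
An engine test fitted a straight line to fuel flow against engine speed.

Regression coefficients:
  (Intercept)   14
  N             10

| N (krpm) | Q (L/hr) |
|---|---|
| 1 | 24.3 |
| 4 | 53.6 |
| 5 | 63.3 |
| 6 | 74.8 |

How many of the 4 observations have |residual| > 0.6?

N=1: ŷ = 14 + 10·1 = 24; e = 24.3 − 24 = 0.3
N=4: ŷ = 14 + 10·4 = 54; e = 53.6 − 54 = -0.4
N=5: ŷ = 14 + 10·5 = 64; e = 63.3 − 64 = -0.7
N=6: ŷ = 14 + 10·6 = 74; e = 74.8 − 74 = 0.8
|e| > 0.6: N=5 (|e|=0.7), N=6 (|e|=0.8) → 2

2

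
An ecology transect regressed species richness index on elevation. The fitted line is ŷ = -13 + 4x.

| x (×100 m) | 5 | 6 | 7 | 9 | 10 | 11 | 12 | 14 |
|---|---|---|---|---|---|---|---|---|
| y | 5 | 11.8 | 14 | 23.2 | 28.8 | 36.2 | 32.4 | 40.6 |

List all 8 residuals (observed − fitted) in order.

x=5: ŷ = -13 + 4·5 = 7; r = 5 − 7 = -2
x=6: ŷ = -13 + 4·6 = 11; r = 11.8 − 11 = 0.8
x=7: ŷ = -13 + 4·7 = 15; r = 14 − 15 = -1
x=9: ŷ = -13 + 4·9 = 23; r = 23.2 − 23 = 0.2
x=10: ŷ = -13 + 4·10 = 27; r = 28.8 − 27 = 1.8
x=11: ŷ = -13 + 4·11 = 31; r = 36.2 − 31 = 5.2
x=12: ŷ = -13 + 4·12 = 35; r = 32.4 − 35 = -2.6
x=14: ŷ = -13 + 4·14 = 43; r = 40.6 − 43 = -2.4

-2, 0.8, -1, 0.2, 1.8, 5.2, -2.6, -2.4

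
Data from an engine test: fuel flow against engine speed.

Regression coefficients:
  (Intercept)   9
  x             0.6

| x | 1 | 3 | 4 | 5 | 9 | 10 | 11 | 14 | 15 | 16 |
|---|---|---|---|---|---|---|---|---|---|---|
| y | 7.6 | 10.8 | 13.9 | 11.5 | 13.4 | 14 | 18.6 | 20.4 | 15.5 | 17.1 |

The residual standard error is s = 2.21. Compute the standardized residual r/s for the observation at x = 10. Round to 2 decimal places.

-0.45

ŷ = 9 + 0.6·10 = 15
r = 14 − 15 = -1
r/s = -1 / 2.21 = -0.45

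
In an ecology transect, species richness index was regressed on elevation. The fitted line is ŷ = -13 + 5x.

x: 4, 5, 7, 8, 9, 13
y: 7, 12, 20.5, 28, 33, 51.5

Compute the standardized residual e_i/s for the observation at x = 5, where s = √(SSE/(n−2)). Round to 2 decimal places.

x=4: ŷ = -13 + 5·4 = 7; e = 7 − 7 = 0
x=5: ŷ = -13 + 5·5 = 12; e = 12 − 12 = 0
x=7: ŷ = -13 + 5·7 = 22; e = 20.5 − 22 = -1.5
x=8: ŷ = -13 + 5·8 = 27; e = 28 − 27 = 1
x=9: ŷ = -13 + 5·9 = 32; e = 33 − 32 = 1
x=13: ŷ = -13 + 5·13 = 52; e = 51.5 − 52 = -0.5
SSE = 0 + 0 + 2.25 + 1 + 1 + 0.25 = 4.5
s = √(4.5/4) = 1.06066
e/s = 0 / 1.06066 = 0.00

0.00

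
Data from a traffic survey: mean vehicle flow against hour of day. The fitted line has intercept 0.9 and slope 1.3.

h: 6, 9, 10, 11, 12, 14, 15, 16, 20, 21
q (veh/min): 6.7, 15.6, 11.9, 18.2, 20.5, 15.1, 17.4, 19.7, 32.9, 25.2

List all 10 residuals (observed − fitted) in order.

-2, 3, -2, 3, 4, -4, -3, -2, 6, -3

h=6: q̂ = 0.9 + 1.3·6 = 8.7; e = 6.7 − 8.7 = -2
h=9: q̂ = 0.9 + 1.3·9 = 12.6; e = 15.6 − 12.6 = 3
h=10: q̂ = 0.9 + 1.3·10 = 13.9; e = 11.9 − 13.9 = -2
h=11: q̂ = 0.9 + 1.3·11 = 15.2; e = 18.2 − 15.2 = 3
h=12: q̂ = 0.9 + 1.3·12 = 16.5; e = 20.5 − 16.5 = 4
h=14: q̂ = 0.9 + 1.3·14 = 19.1; e = 15.1 − 19.1 = -4
h=15: q̂ = 0.9 + 1.3·15 = 20.4; e = 17.4 − 20.4 = -3
h=16: q̂ = 0.9 + 1.3·16 = 21.7; e = 19.7 − 21.7 = -2
h=20: q̂ = 0.9 + 1.3·20 = 26.9; e = 32.9 − 26.9 = 6
h=21: q̂ = 0.9 + 1.3·21 = 28.2; e = 25.2 − 28.2 = -3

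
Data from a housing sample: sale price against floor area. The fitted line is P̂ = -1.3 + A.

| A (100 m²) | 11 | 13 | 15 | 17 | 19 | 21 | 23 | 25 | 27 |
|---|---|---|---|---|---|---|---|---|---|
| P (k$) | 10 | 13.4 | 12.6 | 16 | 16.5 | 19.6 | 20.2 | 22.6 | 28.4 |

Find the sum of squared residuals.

A=11: P̂ = -1.3 + 11 = 9.7; r = 10 − 9.7 = 0.3
A=13: P̂ = -1.3 + 13 = 11.7; r = 13.4 − 11.7 = 1.7
A=15: P̂ = -1.3 + 15 = 13.7; r = 12.6 − 13.7 = -1.1
A=17: P̂ = -1.3 + 17 = 15.7; r = 16 − 15.7 = 0.3
A=19: P̂ = -1.3 + 19 = 17.7; r = 16.5 − 17.7 = -1.2
A=21: P̂ = -1.3 + 21 = 19.7; r = 19.6 − 19.7 = -0.1
A=23: P̂ = -1.3 + 23 = 21.7; r = 20.2 − 21.7 = -1.5
A=25: P̂ = -1.3 + 25 = 23.7; r = 22.6 − 23.7 = -1.1
A=27: P̂ = -1.3 + 27 = 25.7; r = 28.4 − 25.7 = 2.7
SSE = 0.09 + 2.89 + 1.21 + 0.09 + 1.44 + 0.01 + 2.25 + 1.21 + 7.29 = 16.48

SSE = 16.48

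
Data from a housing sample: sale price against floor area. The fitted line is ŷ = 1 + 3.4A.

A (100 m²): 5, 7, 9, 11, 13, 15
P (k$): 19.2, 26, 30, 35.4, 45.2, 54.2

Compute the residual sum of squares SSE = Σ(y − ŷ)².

A=5: ŷ = 1 + 3.4·5 = 18; e = 19.2 − 18 = 1.2
A=7: ŷ = 1 + 3.4·7 = 24.8; e = 26 − 24.8 = 1.2
A=9: ŷ = 1 + 3.4·9 = 31.6; e = 30 − 31.6 = -1.6
A=11: ŷ = 1 + 3.4·11 = 38.4; e = 35.4 − 38.4 = -3
A=13: ŷ = 1 + 3.4·13 = 45.2; e = 45.2 − 45.2 = 0
A=15: ŷ = 1 + 3.4·15 = 52; e = 54.2 − 52 = 2.2
SSE = 1.44 + 1.44 + 2.56 + 9 + 0 + 4.84 = 19.28

SSE = 19.28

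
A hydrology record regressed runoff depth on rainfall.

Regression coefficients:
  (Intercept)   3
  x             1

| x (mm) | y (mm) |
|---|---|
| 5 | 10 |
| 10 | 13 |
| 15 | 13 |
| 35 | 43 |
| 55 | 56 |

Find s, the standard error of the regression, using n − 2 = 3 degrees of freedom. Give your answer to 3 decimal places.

x=5: ŷ = 3 + 5 = 8; e = 10 − 8 = 2
x=10: ŷ = 3 + 10 = 13; e = 13 − 13 = 0
x=15: ŷ = 3 + 15 = 18; e = 13 − 18 = -5
x=35: ŷ = 3 + 35 = 38; e = 43 − 38 = 5
x=55: ŷ = 3 + 55 = 58; e = 56 − 58 = -2
SSE = 4 + 0 + 25 + 25 + 4 = 58
s = √(58/3) = √19.3333 ≈ 4.397

s = 4.397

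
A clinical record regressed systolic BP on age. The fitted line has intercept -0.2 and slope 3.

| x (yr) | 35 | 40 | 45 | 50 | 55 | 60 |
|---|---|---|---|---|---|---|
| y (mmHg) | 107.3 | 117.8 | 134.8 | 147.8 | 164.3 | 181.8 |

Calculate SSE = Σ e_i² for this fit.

SSE = 18.5

x=35: ŷ = -0.2 + 3·35 = 104.8; e = 107.3 − 104.8 = 2.5
x=40: ŷ = -0.2 + 3·40 = 119.8; e = 117.8 − 119.8 = -2
x=45: ŷ = -0.2 + 3·45 = 134.8; e = 134.8 − 134.8 = 0
x=50: ŷ = -0.2 + 3·50 = 149.8; e = 147.8 − 149.8 = -2
x=55: ŷ = -0.2 + 3·55 = 164.8; e = 164.3 − 164.8 = -0.5
x=60: ŷ = -0.2 + 3·60 = 179.8; e = 181.8 − 179.8 = 2
SSE = 6.25 + 4 + 0 + 4 + 0.25 + 4 = 18.5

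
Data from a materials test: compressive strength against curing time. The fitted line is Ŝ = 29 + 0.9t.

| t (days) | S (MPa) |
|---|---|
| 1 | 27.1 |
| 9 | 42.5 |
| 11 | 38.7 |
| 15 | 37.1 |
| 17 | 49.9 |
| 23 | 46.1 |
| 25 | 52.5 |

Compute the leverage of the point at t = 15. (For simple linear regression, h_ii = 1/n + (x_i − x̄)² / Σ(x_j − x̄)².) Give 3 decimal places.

t̄ = (1 + 9 + 11 + 15 + 17 + 23 + 25)/7 = 14.4286
Σ(t − t̄)² = 180.327 + 29.4694 + 11.7551 + 0.326531 + 6.61224 + 73.4694 + 111.755 = 413.714
h = 1/7 + (0.571429)²/413.714 = 0.142857 + 0.000789266 = 0.144

h = 0.144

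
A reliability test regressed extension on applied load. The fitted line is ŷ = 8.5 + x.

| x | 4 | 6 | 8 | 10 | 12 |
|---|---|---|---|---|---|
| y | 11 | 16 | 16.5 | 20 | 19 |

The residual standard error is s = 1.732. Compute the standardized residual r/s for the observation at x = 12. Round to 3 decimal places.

ŷ = 8.5 + 12 = 20.5
r = 19 − 20.5 = -1.5
r/s = -1.5 / 1.732 = -0.866

-0.866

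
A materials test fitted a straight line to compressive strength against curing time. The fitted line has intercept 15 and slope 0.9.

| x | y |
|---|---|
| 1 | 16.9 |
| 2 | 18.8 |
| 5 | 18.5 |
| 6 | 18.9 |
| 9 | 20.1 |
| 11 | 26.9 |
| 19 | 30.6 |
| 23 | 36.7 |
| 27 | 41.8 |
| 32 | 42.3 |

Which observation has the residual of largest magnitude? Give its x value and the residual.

x=1: ŷ = 15 + 0.9·1 = 15.9; r = 16.9 − 15.9 = 1
x=2: ŷ = 15 + 0.9·2 = 16.8; r = 18.8 − 16.8 = 2
x=5: ŷ = 15 + 0.9·5 = 19.5; r = 18.5 − 19.5 = -1
x=6: ŷ = 15 + 0.9·6 = 20.4; r = 18.9 − 20.4 = -1.5
x=9: ŷ = 15 + 0.9·9 = 23.1; r = 20.1 − 23.1 = -3
x=11: ŷ = 15 + 0.9·11 = 24.9; r = 26.9 − 24.9 = 2
x=19: ŷ = 15 + 0.9·19 = 32.1; r = 30.6 − 32.1 = -1.5
x=23: ŷ = 15 + 0.9·23 = 35.7; r = 36.7 − 35.7 = 1
x=27: ŷ = 15 + 0.9·27 = 39.3; r = 41.8 − 39.3 = 2.5
x=32: ŷ = 15 + 0.9·32 = 43.8; r = 42.3 − 43.8 = -1.5
Largest |r| is 3 at x = 9, residual -3.

x = 9, r = -3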